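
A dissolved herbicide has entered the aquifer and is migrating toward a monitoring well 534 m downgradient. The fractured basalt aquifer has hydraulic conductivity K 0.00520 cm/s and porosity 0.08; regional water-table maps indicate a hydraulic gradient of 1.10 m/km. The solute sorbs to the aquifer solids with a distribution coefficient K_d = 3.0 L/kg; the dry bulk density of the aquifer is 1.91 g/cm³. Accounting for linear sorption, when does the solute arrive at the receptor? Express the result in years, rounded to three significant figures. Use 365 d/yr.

1720 years

K = 0.00520 cm/s × 864 = 4.493 m/d
Specific discharge q = 4.493 × 0.0011 = 0.004942 m/d
Seepage velocity v = q / n = 0.004942 / 0.08 = 0.06178 m/d
Retardation R = 1 + ρ_b·K_d/n = 1 + 1.91×3.0/0.08 = 72.62
Contaminant velocity v_c = v/R = 0.06178/72.62 = 8.506e-4 m/d
t = L/v_c = 534/8.506e-4 = 627800 d
   = 627800/365 = 1720 yr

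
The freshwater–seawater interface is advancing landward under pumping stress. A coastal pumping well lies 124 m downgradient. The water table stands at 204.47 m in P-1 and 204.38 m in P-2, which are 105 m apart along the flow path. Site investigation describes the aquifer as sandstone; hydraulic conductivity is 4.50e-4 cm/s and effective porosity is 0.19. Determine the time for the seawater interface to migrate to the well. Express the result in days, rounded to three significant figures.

Hydraulic gradient i = (204.47 − 204.38) / 105 = 0.09 / 105 = 8.571e-4
K = 4.50e-4 cm/s × 864 = 0.3888 m/d
Darcy flux q = K·i = 0.3888 × 8.571e-4 = 3.333e-4 m/d
Seepage velocity v = q / n = 3.333e-4 / 0.19 = 0.001754 m/d
t = L / v = 124 / 0.001754 = 70700 d

70700 days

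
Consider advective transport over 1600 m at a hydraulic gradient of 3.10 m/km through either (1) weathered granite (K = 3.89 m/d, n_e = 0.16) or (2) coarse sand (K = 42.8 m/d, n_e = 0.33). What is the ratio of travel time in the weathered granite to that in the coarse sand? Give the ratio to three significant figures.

Unit 1 (weathered granite): v = 3.89×0.0031/0.16 = 0.07537 m/d, t = 1600/0.07537 = 21230 d
Unit 2 (coarse sand): v = 42.8×0.0031/0.33 = 0.4021 m/d, t = 1600/0.4021 = 3979 d
t(weathered granite) / t(coarse sand) = 21230/3979 = 5.33

5.33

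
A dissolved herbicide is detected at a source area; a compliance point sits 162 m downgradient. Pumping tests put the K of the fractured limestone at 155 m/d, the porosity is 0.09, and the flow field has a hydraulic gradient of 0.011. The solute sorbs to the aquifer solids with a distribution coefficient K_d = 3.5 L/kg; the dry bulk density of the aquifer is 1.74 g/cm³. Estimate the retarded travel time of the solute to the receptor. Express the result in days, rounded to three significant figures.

587 days

Specific discharge q = 155 × 0.011 = 1.705 m/d
v = Ki/n = 155·0.011/0.09 = 18.94 m/d
Retardation R = 1 + ρ_b·K_d/n = 1 + 1.74×3.5/0.09 = 68.67
Contaminant velocity v_c = v/R = 18.94/68.67 = 0.2759 m/d
t = L/v_c = 162/0.2759 = 587.2 d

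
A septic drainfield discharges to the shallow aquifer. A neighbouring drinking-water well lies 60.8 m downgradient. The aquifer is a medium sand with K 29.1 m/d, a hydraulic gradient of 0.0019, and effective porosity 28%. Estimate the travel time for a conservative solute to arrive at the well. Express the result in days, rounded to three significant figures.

308 days

Specific discharge q = 29.1 × 0.0019 = 0.05529 m/d
Seepage velocity v = q / n = 0.05529 / 0.28 = 0.1975 m/d
t = L / v = 60.8 / 0.1975 = 307.9 d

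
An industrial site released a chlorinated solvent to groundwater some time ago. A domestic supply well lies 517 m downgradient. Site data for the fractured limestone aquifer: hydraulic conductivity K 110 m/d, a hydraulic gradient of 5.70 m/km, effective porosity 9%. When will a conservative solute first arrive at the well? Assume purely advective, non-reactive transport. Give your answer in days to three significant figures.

q = Ki = 110 × 0.0057 = 0.6270 m/d
v_s = q/n_e = 0.6270/0.09 = 6.967 m/d
t = L / v = 517 / 6.967 = 74.21 d

74.2 days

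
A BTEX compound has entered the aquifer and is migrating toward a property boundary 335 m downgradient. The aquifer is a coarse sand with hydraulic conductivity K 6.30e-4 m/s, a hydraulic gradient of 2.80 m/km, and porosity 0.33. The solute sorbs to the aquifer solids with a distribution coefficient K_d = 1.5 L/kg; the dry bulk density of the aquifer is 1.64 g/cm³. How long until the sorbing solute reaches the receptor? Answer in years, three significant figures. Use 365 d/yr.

16.8 years

K = 6.30e-4 m/s × 86400 s/d = 54.43 m/d
Darcy flux q = K·i = 54.43 × 0.0028 = 0.1524 m/d
v = Ki/n = 54.43·0.0028/0.33 = 0.4618 m/d
Retardation R = 1 + ρ_b·K_d/n = 1 + 1.64×1.5/0.33 = 8.455
Contaminant velocity v_c = v/R = 0.4618/8.455 = 0.05463 m/d
t = L/v_c = 335/0.05463 = 6132 d
   = 6132/365 = 16.8 yr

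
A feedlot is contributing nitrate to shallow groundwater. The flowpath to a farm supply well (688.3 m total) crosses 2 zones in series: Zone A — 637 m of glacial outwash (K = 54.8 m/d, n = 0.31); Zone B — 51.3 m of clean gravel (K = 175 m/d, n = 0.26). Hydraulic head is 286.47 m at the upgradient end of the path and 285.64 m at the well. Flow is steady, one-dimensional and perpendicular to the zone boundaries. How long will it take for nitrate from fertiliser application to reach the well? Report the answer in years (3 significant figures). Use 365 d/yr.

8.29 years

Total head drop ΔH = 286.47 − 285.64 = 0.83 m
Continuity: the same q passes through each zone, so ΔH = q·Σ(L_j/K_j) — the zones act as resistances in series.
Σ(L/K) = 637/54.8 + 51.3/175 = 11.62 + 0.2931 = 11.92 d
q = ΔH / Σ(L/K) = 0.83 / 11.92 = 0.06965 m/d (same in every zone)
Zone A: v = q/n = 0.06965/0.31 = 0.2247 m/d → t_A = 637/0.2247 = 2835 d
Zone B: v = q/n = 0.06965/0.26 = 0.2679 m/d → t_B = 51.3/0.2679 = 191.5 d
Total t = 2835 + 191.5 = 3027 d
   = 3027 / 365 = 8.29 yr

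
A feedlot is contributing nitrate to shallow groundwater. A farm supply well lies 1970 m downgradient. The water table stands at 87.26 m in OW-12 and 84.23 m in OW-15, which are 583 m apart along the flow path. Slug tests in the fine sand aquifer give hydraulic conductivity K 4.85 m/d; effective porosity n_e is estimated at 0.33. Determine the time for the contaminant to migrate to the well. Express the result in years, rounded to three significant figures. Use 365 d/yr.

70.7 years

Hydraulic gradient i = (87.26 − 84.23) / 583 = 3.03 / 583 = 0.005197
Specific discharge q = 4.85 × 0.005197 = 0.02521 m/d
Average linear velocity = 0.02521 / 0.33 = 0.07638 m/d
t = L / v = 1970 / 0.07638 = 25790 d
   = 25790 / 365 = 70.7 yr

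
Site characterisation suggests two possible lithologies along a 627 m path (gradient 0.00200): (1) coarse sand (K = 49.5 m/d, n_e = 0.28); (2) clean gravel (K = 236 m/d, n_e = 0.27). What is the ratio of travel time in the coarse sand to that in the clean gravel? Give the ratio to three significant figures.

Unit 1 (coarse sand): v = 49.5×0.0020/0.28 = 0.3536 m/d, t = 627/0.3536 = 1773 d
Unit 2 (clean gravel): v = 236×0.0020/0.27 = 1.748 m/d, t = 627/1.748 = 358.7 d
t(coarse sand) / t(clean gravel) = 1773/358.7 = 4.94

4.94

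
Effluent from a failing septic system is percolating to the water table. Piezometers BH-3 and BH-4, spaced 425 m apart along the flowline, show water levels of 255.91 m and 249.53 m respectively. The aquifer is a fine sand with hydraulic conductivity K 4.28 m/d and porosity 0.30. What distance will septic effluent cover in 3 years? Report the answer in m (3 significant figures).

235 m

Hydraulic gradient i = (255.91 − 249.53) / 425 = 6.38 / 425 = 0.01501
Specific discharge q = 4.28 × 0.01501 = 0.06425 m/d
Average linear velocity = 0.06425 / 0.30 = 0.2142 m/d
T = 3 yr × 365 = 1095 d
L = v × T = 0.2142 × 1095 = 234.5 m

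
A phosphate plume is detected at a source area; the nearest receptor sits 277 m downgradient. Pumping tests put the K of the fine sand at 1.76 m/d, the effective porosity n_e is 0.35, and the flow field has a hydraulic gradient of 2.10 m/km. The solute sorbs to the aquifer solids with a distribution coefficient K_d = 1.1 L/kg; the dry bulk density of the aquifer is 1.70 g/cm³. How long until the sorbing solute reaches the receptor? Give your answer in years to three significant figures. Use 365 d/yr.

Darcy flux q = K·i = 1.76 × 0.0021 = 0.003696 m/d
v_s = q/n_e = 0.003696/0.35 = 0.01056 m/d
Retardation R = 1 + ρ_b·K_d/n = 1 + 1.70×1.1/0.35 = 6.343
Contaminant velocity v_c = v/R = 0.01056/6.343 = 0.001665 m/d
t = L/v_c = 277/0.001665 = 166400 d
   = 166400/365 = 456 yr

456 years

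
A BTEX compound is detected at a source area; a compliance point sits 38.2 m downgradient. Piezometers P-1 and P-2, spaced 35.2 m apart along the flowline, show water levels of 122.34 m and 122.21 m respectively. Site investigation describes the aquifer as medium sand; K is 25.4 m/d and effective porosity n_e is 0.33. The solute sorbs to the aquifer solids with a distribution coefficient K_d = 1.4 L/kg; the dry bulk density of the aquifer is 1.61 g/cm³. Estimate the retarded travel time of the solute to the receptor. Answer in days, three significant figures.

1050 days

Hydraulic gradient i = (122.34 − 122.21) / 35.2 = 0.13 / 35.2 = 0.003693
q = Ki = 25.4 × 0.003693 = 0.09381 m/d
Average linear velocity = 0.09381 / 0.33 = 0.2843 m/d
Retardation R = 1 + ρ_b·K_d/n = 1 + 1.61×1.4/0.33 = 7.830
Contaminant velocity v_c = v/R = 0.2843/7.830 = 0.03630 m/d
t = L/v_c = 38.2/0.03630 = 1052 d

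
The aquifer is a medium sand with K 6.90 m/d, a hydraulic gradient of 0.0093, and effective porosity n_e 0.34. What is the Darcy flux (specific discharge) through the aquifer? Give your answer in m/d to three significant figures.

0.0642 m/d

Specific discharge q = 6.90 × 0.0093 = 0.06417 m/d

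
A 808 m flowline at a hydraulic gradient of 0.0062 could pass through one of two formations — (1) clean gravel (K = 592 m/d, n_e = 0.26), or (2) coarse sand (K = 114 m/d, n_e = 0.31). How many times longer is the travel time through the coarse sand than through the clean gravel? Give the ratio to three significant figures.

6.19

Unit 1 (clean gravel): v = 592×0.0062/0.26 = 14.12 m/d, t = 808/14.12 = 57.24 d
Unit 2 (coarse sand): v = 114×0.0062/0.31 = 2.280 m/d, t = 808/2.280 = 354.4 d
t(coarse sand) / t(clean gravel) = 354.4/57.24 = 6.19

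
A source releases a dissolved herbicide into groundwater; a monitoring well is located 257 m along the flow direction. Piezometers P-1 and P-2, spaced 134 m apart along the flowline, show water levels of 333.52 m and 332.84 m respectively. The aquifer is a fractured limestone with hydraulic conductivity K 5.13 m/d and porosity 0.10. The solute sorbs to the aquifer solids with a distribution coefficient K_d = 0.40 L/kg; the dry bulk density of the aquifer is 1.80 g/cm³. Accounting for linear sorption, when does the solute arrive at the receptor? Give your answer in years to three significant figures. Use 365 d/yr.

Hydraulic gradient i = (333.52 − 332.84) / 134 = 0.68 / 134 = 0.005075
Specific discharge q = 5.13 × 0.005075 = 0.02603 m/d
v_s = q/n_e = 0.02603/0.10 = 0.2603 m/d
Retardation R = 1 + ρ_b·K_d/n = 1 + 1.80×0.40/0.10 = 8.200
Contaminant velocity v_c = v/R = 0.2603/8.200 = 0.03175 m/d
t = L/v_c = 257/0.03175 = 8095 d
   = 8095/365 = 22.2 yr

22.2 years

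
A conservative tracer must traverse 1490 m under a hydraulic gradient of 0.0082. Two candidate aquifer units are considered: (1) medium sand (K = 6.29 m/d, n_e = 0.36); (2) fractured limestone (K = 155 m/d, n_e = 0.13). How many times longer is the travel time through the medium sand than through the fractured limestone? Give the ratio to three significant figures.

68.2

Unit 1 (medium sand): v = 6.29×0.0082/0.36 = 0.1433 m/d, t = 1490/0.1433 = 10400 d
Unit 2 (fractured limestone): v = 155×0.0082/0.13 = 9.777 m/d, t = 1490/9.777 = 152.4 d
t(medium sand) / t(fractured limestone) = 10400/152.4 = 68.2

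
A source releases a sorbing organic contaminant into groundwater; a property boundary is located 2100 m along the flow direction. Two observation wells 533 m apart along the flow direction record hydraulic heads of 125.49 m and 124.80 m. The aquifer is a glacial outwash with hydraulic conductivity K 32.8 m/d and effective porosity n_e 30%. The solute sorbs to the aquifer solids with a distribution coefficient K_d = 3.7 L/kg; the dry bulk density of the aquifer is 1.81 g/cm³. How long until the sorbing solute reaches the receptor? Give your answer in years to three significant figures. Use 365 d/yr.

948 years

Hydraulic gradient i = (125.49 − 124.80) / 533 = 0.69 / 533 = 0.001295
Specific discharge q = 32.8 × 0.001295 = 0.04246 m/d
v = Ki/n = 32.8·0.001295/0.30 = 0.1415 m/d
Retardation R = 1 + ρ_b·K_d/n = 1 + 1.81×3.7/0.30 = 23.32
Contaminant velocity v_c = v/R = 0.1415/23.32 = 0.006069 m/d
t = L/v_c = 2100/0.006069 = 346000 d
   = 346000/365 = 948 yr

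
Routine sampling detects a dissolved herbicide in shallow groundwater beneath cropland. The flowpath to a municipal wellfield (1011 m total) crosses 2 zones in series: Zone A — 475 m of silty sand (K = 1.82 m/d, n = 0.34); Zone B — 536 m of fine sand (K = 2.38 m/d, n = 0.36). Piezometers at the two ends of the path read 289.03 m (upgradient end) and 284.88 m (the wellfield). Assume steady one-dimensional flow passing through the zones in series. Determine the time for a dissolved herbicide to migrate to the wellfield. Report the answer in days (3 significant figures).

41500 days

Total head drop ΔH = 289.03 − 284.88 = 4.15 m
Continuity: the same q passes through each zone, so ΔH = q·Σ(L_j/K_j) — the zones act as resistances in series.
Σ(L/K) = 475/1.82 + 536/2.38 = 261.0 + 225.2 = 486.2 d
q = ΔH / Σ(L/K) = 4.15 / 486.2 = 0.008536 m/d (same in every zone)
Zone A: v = q/n = 0.008536/0.34 = 0.02510 m/d → t_A = 475/0.02510 = 18920 d
Zone B: v = q/n = 0.008536/0.36 = 0.02371 m/d → t_B = 536/0.02371 = 22610 d
Total t = 18920 + 22610 = 41530 d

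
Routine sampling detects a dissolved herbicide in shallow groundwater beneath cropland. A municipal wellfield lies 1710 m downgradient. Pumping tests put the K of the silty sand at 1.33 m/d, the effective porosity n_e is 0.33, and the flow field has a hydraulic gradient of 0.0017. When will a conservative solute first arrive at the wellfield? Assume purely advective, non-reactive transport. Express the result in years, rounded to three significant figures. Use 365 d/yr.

Specific discharge q = 1.33 × 0.0017 = 0.002261 m/d
Average linear velocity = 0.002261 / 0.33 = 0.006852 m/d
t = L / v = 1710 / 0.006852 = 249600 d
   = 249600 / 365 = 684 yr

684 years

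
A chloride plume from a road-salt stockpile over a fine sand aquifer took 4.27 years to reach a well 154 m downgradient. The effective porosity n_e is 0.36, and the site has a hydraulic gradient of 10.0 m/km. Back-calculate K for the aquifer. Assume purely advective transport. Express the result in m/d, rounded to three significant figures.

3.56 m/d

t = 4.27 years = 1559 d
v = L / t = 154 / 1559 = 0.09881 m/d
K = v · n / i = 0.09881 × 0.36 / 0.010 = 3.56 m/d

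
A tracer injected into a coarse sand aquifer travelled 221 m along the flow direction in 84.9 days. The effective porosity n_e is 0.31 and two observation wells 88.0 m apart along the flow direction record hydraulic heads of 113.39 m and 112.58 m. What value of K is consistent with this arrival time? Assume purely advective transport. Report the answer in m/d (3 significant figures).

87.7 m/d

Hydraulic gradient i = (113.39 − 112.58) / 88.0 = 0.81 / 88.0 = 0.009205
v = L / t = 221 / 84.9 = 2.603 m/d
K = v · n / i = 2.603 × 0.31 / 0.009205 = 87.7 m/d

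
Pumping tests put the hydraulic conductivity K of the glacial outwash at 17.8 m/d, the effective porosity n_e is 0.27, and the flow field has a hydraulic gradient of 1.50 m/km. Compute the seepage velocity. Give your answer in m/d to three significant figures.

Specific discharge q = 17.8 × 0.0015 = 0.02670 m/d
v_s = q/n_e = 0.02670/0.27 = 0.09889 m/d

0.0989 m/d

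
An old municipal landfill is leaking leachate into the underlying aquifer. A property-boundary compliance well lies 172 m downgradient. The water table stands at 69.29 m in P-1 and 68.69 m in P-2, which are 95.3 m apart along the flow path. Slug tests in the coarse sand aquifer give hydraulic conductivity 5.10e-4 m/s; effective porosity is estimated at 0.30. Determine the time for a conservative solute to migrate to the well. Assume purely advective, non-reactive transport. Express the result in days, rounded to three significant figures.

Hydraulic gradient i = (69.29 − 68.69) / 95.3 = 0.60 / 95.3 = 0.006296
K = 5.10e-4 m/s × 86400 s/d = 44.06 m/d
Darcy flux q = K·i = 44.06 × 0.006296 = 0.2774 m/d
v = Ki/n = 44.06·0.006296/0.30 = 0.9247 m/d
t = L / v = 172 / 0.9247 = 186.0 d

186 days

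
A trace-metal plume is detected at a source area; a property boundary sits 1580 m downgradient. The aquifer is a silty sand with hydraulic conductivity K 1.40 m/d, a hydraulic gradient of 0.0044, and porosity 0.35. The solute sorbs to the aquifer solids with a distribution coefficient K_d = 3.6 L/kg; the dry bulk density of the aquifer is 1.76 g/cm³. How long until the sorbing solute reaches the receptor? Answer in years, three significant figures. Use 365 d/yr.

Specific discharge q = 1.40 × 0.0044 = 0.006160 m/d
Seepage velocity v = q / n = 0.006160 / 0.35 = 0.01760 m/d
Retardation R = 1 + ρ_b·K_d/n = 1 + 1.76×3.6/0.35 = 19.10
Contaminant velocity v_c = v/R = 0.01760/19.10 = 9.213e-4 m/d
t = L/v_c = 1580/9.213e-4 = 1.715e6 d
   = 1.715e6/365 = 4700 yr

4700 years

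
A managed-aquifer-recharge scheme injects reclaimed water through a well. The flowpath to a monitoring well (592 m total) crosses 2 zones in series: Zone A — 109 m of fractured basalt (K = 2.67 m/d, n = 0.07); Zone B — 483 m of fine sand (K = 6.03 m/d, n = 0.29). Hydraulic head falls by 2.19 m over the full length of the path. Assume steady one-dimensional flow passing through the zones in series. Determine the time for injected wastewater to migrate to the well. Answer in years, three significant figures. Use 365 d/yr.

22.3 years

Steady 1-D flow in series ⇒ the Darcy flux q is identical in every zone and the zone head losses add (resistances L/K in series).
Σ(L/K) = 109/2.67 + 483/6.03 = 40.82 + 80.10 = 120.9 d
q = ΔH / Σ(L/K) = 2.19 / 120.9 = 0.01811 m/d (same in every zone)
Zone A: v = q/n = 0.01811/0.07 = 0.2587 m/d → t_A = 109/0.2587 = 421.3 d
Zone B: v = q/n = 0.01811/0.29 = 0.06245 m/d → t_B = 483/0.06245 = 7734 d
Total t = 421.3 + 7734 = 8155 d
   = 8155 / 365 = 22.3 yr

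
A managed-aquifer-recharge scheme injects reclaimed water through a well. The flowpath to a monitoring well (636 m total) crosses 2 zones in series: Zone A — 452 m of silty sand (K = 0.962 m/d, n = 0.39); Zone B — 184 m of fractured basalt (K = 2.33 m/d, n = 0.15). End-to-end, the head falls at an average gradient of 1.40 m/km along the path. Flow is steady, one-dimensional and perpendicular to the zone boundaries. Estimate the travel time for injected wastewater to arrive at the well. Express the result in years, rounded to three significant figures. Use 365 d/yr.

344 years

For zones in series the flux q is common to all zones; the equivalent conductivity is the harmonic (thickness-weighted) mean, K_eq = L_total / Σ(L_j/K_j).
Σ(L/K) = 452/0.962 + 184/2.33 = 469.9 + 78.97 = 548.8 d
K_eq = L_total / Σ(L/K) = 636 / 548.8 = 1.159 m/d
q = K_eq · i = 1.159 × 0.0014 = 0.001622 m/d (same in every zone)
Zone A: v = q/n = 0.001622/0.39 = 0.004160 m/d → t_A = 452/0.004160 = 108700 d
Zone B: v = q/n = 0.001622/0.15 = 0.01082 m/d → t_B = 184/0.01082 = 17010 d
Total t = 108700 + 17010 = 125700 d
   = 125700 / 365 = 344 yr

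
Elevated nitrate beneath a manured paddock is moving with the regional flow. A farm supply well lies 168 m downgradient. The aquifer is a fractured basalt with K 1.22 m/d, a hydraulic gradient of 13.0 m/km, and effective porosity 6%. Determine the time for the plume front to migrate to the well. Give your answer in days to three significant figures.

q = Ki = 1.22 × 0.013 = 0.01586 m/d
Average linear velocity = 0.01586 / 0.06 = 0.2643 m/d
t = L / v = 168 / 0.2643 = 635.6 d

636 days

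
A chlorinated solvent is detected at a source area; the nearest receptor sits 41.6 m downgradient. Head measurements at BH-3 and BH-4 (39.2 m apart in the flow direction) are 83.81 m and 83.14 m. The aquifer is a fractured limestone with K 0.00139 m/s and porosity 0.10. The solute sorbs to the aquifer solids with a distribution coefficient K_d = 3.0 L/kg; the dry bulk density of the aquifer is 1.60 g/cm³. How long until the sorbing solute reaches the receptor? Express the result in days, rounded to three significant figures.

99.3 days

Hydraulic gradient i = (83.81 − 83.14) / 39.2 = 0.67 / 39.2 = 0.01709
K = 0.00139 m/s × 86400 s/d = 120.1 m/d
Specific discharge q = 120.1 × 0.01709 = 2.053 m/d
v = Ki/n = 120.1·0.01709/0.10 = 20.53 m/d
Retardation R = 1 + ρ_b·K_d/n = 1 + 1.60×3.0/0.10 = 49.00
Contaminant velocity v_c = v/R = 20.53/49.00 = 0.4189 m/d
t = L/v_c = 41.6/0.4189 = 99.31 d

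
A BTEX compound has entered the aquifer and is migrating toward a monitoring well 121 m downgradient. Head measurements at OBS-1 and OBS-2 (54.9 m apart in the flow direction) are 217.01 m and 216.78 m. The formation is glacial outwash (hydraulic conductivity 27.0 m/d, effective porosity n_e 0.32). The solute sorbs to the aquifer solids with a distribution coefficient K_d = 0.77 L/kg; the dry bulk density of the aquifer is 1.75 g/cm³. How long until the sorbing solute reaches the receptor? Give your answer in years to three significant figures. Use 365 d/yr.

4.89 years

Hydraulic gradient i = (217.01 − 216.78) / 54.9 = 0.23 / 54.9 = 0.004189
q = Ki = 27.0 × 0.004189 = 0.1131 m/d
v_s = q/n_e = 0.1131/0.32 = 0.3535 m/d
Retardation R = 1 + ρ_b·K_d/n = 1 + 1.75×0.77/0.32 = 5.211
Contaminant velocity v_c = v/R = 0.3535/5.211 = 0.06783 m/d
t = L/v_c = 121/0.06783 = 1784 d
   = 1784/365 = 4.89 yr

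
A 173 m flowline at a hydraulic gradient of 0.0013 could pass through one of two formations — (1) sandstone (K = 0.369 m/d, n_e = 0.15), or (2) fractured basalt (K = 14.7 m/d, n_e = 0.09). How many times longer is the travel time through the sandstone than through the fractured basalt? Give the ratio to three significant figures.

66.4

Unit 1 (sandstone): v = 0.369×0.0013/0.15 = 0.003198 m/d, t = 173/0.003198 = 54100 d
Unit 2 (fractured basalt): v = 14.7×0.0013/0.09 = 0.2123 m/d, t = 173/0.2123 = 814.8 d
t(sandstone) / t(fractured basalt) = 54100/814.8 = 66.4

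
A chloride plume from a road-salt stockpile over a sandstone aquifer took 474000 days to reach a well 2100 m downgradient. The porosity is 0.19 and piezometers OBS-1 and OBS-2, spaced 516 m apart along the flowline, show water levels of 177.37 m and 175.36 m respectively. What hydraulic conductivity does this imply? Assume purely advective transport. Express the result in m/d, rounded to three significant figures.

Hydraulic gradient i = (177.37 − 175.36) / 516 = 2.01 / 516 = 0.003895
v = L / t = 2100 / 474000 = 0.004430 m/d
K = v · n / i = 0.004430 × 0.19 / 0.003895 = 0.216 m/d

0.216 m/d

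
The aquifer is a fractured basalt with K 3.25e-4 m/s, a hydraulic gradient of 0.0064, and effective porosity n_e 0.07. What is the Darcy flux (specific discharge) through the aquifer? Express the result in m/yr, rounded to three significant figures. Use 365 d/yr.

65.6 m/yr

K = 3.25e-4 m/s × 86400 s/d = 28.08 m/d
Specific discharge q = 28.08 × 0.0064 = 0.1797 m/d
   = 0.1797 × 365 = 65.6 m/yr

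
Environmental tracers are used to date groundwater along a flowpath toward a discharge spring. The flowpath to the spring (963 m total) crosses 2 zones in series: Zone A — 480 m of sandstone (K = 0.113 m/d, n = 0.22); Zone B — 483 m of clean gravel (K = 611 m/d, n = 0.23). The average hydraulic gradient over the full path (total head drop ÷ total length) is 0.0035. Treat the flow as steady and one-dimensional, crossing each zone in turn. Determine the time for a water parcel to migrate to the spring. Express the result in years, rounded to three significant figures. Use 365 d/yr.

748 years

Steady 1-D flow in series ⇒ the Darcy flux q is identical in every zone and the zone head losses add (resistances L/K in series).
Σ(L/K) = 480/0.113 + 483/611 = 4248 + 0.7905 = 4249 d
K_eq = L_total / Σ(L/K) = 963 / 4249 = 0.2267 m/d
q = K_eq · i = 0.2267 × 0.0035 = 7.933e-4 m/d (same in every zone)
Zone A: v = q/n = 7.933e-4/0.22 = 0.003606 m/d → t_A = 480/0.003606 = 133100 d
Zone B: v = q/n = 7.933e-4/0.23 = 0.003449 m/d → t_B = 483/0.003449 = 140000 d
Total t = 133100 + 140000 = 273100 d
   = 273100 / 365 = 748 yr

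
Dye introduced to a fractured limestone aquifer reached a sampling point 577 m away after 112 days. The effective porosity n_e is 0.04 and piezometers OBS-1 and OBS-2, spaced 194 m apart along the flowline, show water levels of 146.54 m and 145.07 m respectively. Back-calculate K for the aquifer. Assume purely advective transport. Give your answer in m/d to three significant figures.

Hydraulic gradient i = (146.54 − 145.07) / 194 = 1.47 / 194 = 0.007577
v = L / t = 577 / 112 = 5.152 m/d
K = v · n / i = 5.152 × 0.04 / 0.007577 = 27.2 m/d

27.2 m/d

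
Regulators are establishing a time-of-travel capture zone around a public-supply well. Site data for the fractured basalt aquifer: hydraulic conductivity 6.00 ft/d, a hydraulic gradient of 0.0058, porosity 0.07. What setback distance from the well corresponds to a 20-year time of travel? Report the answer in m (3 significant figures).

1110 m

K = 6.00 ft/d × 0.3048 = 1.829 m/d
q = Ki = 1.829 × 0.0058 = 0.01061 m/d
v_s = q/n_e = 0.01061/0.07 = 0.1515 m/d
T = 20 yr × 365 = 7300 d
L = v × T = 0.1515 × 7300 = 1106 m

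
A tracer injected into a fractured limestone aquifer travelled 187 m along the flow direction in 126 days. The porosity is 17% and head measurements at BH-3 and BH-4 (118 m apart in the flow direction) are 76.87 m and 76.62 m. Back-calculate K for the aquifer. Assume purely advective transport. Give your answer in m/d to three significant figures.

119 m/d

Hydraulic gradient i = (76.87 − 76.62) / 118 = 0.25 / 118 = 0.002119
v = L / t = 187 / 126 = 1.484 m/d
K = v · n / i = 1.484 × 0.17 / 0.002119 = 119 m/d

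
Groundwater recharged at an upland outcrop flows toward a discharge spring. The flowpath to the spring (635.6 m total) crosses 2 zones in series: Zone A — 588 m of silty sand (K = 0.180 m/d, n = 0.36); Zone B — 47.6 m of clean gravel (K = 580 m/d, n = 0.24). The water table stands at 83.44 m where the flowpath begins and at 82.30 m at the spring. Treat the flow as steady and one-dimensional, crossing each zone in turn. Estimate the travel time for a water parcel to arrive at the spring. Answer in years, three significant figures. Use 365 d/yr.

Total head drop ΔH = 83.44 − 82.30 = 1.14 m
Continuity: the same q passes through each zone, so ΔH = q·Σ(L_j/K_j) — the zones act as resistances in series.
Σ(L/K) = 588/0.180 + 47.6/580 = 3267 + 0.08207 = 3267 d
q = ΔH / Σ(L/K) = 1.14 / 3267 = 3.490e-4 m/d (same in every zone)
Zone A: v = q/n = 3.490e-4/0.36 = 9.694e-4 m/d → t_A = 588/9.694e-4 = 606600 d
Zone B: v = q/n = 3.490e-4/0.24 = 0.001454 m/d → t_B = 47.6/0.001454 = 32740 d
Total t = 606600 + 32740 = 639300 d
   = 639300 / 365 = 1750 yr

1750 years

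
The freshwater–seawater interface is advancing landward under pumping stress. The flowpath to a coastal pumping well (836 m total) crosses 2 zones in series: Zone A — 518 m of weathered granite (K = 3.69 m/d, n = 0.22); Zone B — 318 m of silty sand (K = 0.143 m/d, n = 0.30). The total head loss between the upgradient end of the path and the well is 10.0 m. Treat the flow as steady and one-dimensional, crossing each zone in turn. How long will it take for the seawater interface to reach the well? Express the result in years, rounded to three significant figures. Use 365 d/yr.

Continuity: the same q passes through each zone, so ΔH = q·Σ(L_j/K_j) — the zones act as resistances in series.
Σ(L/K) = 518/3.69 + 318/0.143 = 140.4 + 2224 = 2364 d
q = ΔH / Σ(L/K) = 10.0 / 2364 = 0.004230 m/d (same in every zone)
Zone A: v = q/n = 0.004230/0.22 = 0.01923 m/d → t_A = 518/0.01923 = 26940 d
Zone B: v = q/n = 0.004230/0.30 = 0.01410 m/d → t_B = 318/0.01410 = 22550 d
Total t = 26940 + 22550 = 49500 d
   = 49500 / 365 = 136 yr

136 years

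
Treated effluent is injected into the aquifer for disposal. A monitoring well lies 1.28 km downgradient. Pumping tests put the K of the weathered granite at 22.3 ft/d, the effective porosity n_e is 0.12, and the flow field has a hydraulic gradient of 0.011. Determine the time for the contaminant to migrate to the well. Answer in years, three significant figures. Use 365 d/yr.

5.63 years

K = 22.3 ft/d × 0.3048 = 6.797 m/d
q = Ki = 6.797 × 0.011 = 0.07477 m/d
Seepage velocity v = q / n = 0.07477 / 0.12 = 0.6231 m/d
L = 1.28 km = 1280 m
t = L / v = 1280 / 0.6231 = 2054 d
   = 2054 / 365 = 5.63 yr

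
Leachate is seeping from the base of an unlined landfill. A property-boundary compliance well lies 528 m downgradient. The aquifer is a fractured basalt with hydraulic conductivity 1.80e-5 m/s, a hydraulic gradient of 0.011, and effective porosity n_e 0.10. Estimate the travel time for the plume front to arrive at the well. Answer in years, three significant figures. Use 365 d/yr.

K = 1.80e-5 m/s × 86400 s/d = 1.555 m/d
Darcy flux q = K·i = 1.555 × 0.011 = 0.01711 m/d
v = Ki/n = 1.555·0.011/0.10 = 0.1711 m/d
t = L / v = 528 / 0.1711 = 3086 d
   = 3086 / 365 = 8.46 yr

8.46 years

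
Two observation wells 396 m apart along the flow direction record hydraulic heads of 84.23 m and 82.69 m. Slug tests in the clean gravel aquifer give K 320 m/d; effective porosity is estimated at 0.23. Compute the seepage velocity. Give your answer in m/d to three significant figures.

5.41 m/d

Hydraulic gradient i = (84.23 − 82.69) / 396 = 1.54 / 396 = 0.003889
Specific discharge q = 320 × 0.003889 = 1.244 m/d
v_s = q/n_e = 1.244/0.23 = 5.411 m/d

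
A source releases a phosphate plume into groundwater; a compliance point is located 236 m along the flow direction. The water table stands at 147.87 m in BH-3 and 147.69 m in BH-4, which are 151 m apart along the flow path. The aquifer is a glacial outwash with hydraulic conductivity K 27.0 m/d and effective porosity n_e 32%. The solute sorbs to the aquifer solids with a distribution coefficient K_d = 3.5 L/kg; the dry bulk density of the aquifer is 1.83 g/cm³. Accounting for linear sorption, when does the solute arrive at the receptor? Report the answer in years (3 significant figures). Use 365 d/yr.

135 years

Hydraulic gradient i = (147.87 − 147.69) / 151 = 0.18 / 151 = 0.001192
Darcy flux q = K·i = 27.0 × 0.001192 = 0.03219 m/d
v = Ki/n = 27.0·0.001192/0.32 = 0.1006 m/d
Retardation R = 1 + ρ_b·K_d/n = 1 + 1.83×3.5/0.32 = 21.02
Contaminant velocity v_c = v/R = 0.1006/21.02 = 0.004786 m/d
t = L/v_c = 236/0.004786 = 49310 d
   = 49310/365 = 135 yr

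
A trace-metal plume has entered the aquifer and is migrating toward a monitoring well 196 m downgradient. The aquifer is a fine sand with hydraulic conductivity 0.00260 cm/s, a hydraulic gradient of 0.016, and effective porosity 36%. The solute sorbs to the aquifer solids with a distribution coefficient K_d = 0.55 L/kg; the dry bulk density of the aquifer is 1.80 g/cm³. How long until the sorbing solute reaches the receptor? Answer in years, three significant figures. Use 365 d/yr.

20.2 years

K = 0.00260 cm/s × 864 = 2.246 m/d
Darcy flux q = K·i = 2.246 × 0.016 = 0.03594 m/d
Average linear velocity = 0.03594 / 0.36 = 0.09984 m/d
Retardation R = 1 + ρ_b·K_d/n = 1 + 1.80×0.55/0.36 = 3.750
Contaminant velocity v_c = v/R = 0.09984/3.750 = 0.02662 m/d
t = L/v_c = 196/0.02662 = 7362 d
   = 7362/365 = 20.2 yr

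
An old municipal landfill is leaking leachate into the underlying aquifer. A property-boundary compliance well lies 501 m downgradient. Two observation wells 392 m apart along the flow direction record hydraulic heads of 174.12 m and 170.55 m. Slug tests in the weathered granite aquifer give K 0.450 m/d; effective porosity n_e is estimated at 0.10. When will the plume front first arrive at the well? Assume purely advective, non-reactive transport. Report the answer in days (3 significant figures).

12200 days

Hydraulic gradient i = (174.12 − 170.55) / 392 = 3.57 / 392 = 0.009107
Specific discharge q = 0.450 × 0.009107 = 0.004098 m/d
Average linear velocity = 0.004098 / 0.10 = 0.04098 m/d
t = L / v = 501 / 0.04098 = 12220 d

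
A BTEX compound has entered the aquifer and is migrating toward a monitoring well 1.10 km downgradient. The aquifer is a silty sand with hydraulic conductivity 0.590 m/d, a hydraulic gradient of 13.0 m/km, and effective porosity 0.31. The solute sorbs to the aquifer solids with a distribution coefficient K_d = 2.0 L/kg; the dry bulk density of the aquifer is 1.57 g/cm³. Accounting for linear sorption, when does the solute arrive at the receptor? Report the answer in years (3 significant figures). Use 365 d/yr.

1360 years

q = Ki = 0.590 × 0.013 = 0.007670 m/d
v = Ki/n = 0.590·0.013/0.31 = 0.02474 m/d
Retardation R = 1 + ρ_b·K_d/n = 1 + 1.57×2.0/0.31 = 11.13
Contaminant velocity v_c = v/R = 0.02474/11.13 = 0.002223 m/d
L = 1.10 km = 1100 m
t = L/v_c = 1100/0.002223 = 494800 d
   = 494800/365 = 1360 yr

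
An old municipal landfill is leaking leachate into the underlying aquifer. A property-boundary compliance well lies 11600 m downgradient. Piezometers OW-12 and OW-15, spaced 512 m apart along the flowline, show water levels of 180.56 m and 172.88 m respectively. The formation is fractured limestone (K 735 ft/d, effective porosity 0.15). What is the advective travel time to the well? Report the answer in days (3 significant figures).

Hydraulic gradient i = (180.56 − 172.88) / 512 = 7.68 / 512 = 0.01500
K = 735 ft/d × 0.3048 = 224.0 m/d
Specific discharge q = 224.0 × 0.01500 = 3.360 m/d
Seepage velocity v = q / n = 3.360 / 0.15 = 22.40 m/d
t = L / v = 11600 / 22.40 = 517.8 d

518 days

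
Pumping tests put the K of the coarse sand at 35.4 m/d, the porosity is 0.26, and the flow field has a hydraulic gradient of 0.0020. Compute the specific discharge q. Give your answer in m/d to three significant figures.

0.0708 m/d

Specific discharge q = 35.4 × 0.0020 = 0.07080 m/d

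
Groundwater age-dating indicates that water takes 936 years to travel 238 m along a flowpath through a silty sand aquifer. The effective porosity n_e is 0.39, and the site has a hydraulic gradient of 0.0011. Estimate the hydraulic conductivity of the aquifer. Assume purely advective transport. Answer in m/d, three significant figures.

t = 936 years = 341600 d
v = L / t = 238 / 341600 = 6.966e-4 m/d
K = v · n / i = 6.966e-4 × 0.39 / 0.0011 = 0.247 m/d

0.247 m/d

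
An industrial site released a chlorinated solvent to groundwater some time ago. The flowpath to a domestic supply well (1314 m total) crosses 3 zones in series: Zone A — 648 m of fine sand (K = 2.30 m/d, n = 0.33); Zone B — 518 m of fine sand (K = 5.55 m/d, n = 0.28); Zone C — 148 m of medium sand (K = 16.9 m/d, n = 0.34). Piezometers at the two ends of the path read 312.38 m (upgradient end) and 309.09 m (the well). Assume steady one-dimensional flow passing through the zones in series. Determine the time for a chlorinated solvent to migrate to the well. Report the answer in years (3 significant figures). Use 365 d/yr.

131 years

Total head drop ΔH = 312.38 − 309.09 = 3.29 m
Continuity: the same q passes through each zone, so ΔH = q·Σ(L_j/K_j) — the zones act as resistances in series.
Σ(L/K) = 648/2.30 + 518/5.55 + 148/16.9 = 281.7 + 93.33 + 8.757 = 383.8 d
q = ΔH / Σ(L/K) = 3.29 / 383.8 = 0.008572 m/d (same in every zone)
Zone A: v = q/n = 0.008572/0.33 = 0.02597 m/d → t_A = 648/0.02597 = 24950 d
Zone B: v = q/n = 0.008572/0.28 = 0.03061 m/d → t_B = 518/0.03061 = 16920 d
Zone C: v = q/n = 0.008572/0.34 = 0.02521 m/d → t_C = 148/0.02521 = 5871 d
Total t = 24950 + 16920 + 5871 = 47740 d
   = 47740 / 365 = 131 yr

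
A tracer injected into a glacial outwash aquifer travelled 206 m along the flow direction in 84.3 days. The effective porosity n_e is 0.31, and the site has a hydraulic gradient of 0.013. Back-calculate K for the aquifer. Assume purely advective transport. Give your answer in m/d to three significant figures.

v = L / t = 206 / 84.3 = 2.444 m/d
K = v · n / i = 2.444 × 0.31 / 0.013 = 58.3 m/d

58.3 m/d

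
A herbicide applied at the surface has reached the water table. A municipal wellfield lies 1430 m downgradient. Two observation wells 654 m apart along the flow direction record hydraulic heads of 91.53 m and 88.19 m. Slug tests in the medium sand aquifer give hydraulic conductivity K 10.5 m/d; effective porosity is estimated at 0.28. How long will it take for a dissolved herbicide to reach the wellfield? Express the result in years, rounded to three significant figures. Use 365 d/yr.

Hydraulic gradient i = (91.53 − 88.19) / 654 = 3.34 / 654 = 0.005107
q = Ki = 10.5 × 0.005107 = 0.05362 m/d
Average linear velocity = 0.05362 / 0.28 = 0.1915 m/d
t = L / v = 1430 / 0.1915 = 7467 d
   = 7467 / 365 = 20.5 yr

20.5 years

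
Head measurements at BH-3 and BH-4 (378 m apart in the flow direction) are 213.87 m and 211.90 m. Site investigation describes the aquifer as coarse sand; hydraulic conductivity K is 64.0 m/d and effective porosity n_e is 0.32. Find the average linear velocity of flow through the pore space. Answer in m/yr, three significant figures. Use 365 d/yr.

Hydraulic gradient i = (213.87 − 211.90) / 378 = 1.97 / 378 = 0.005212
Specific discharge q = 64.0 × 0.005212 = 0.3335 m/d
Average linear velocity = 0.3335 / 0.32 = 1.042 m/d
   = 1.042 × 365 = 380 m/yr

380 m/yr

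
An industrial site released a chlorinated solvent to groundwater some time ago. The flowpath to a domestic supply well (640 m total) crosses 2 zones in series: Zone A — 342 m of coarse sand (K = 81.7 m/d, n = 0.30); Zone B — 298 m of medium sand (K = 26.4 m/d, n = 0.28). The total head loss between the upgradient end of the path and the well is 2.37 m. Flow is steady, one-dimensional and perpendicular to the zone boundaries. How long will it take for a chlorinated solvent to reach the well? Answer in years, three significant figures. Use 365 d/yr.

Steady 1-D flow in series ⇒ the Darcy flux q is identical in every zone and the zone head losses add (resistances L/K in series).
Σ(L/K) = 342/81.7 + 298/26.4 = 4.186 + 11.29 = 15.47 d
q = ΔH / Σ(L/K) = 2.37 / 15.47 = 0.1532 m/d (same in every zone)
Zone A: v = q/n = 0.1532/0.30 = 0.5105 m/d → t_A = 342/0.5105 = 669.9 d
Zone B: v = q/n = 0.1532/0.28 = 0.5470 m/d → t_B = 298/0.5470 = 544.8 d
Total t = 669.9 + 544.8 = 1215 d
   = 1215 / 365 = 3.33 yr

3.33 years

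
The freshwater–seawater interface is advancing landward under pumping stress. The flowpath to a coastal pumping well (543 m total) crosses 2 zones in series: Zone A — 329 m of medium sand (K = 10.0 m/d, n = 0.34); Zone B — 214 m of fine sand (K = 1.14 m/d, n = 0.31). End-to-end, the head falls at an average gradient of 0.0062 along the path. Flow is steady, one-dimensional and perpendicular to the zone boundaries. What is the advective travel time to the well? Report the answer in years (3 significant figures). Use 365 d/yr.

32.0 years

Steady 1-D flow in series ⇒ the Darcy flux q is identical in every zone and the zone head losses add (resistances L/K in series).
Σ(L/K) = 329/10.0 + 214/1.14 = 32.90 + 187.7 = 220.6 d
K_eq = L_total / Σ(L/K) = 543 / 220.6 = 2.461 m/d
q = K_eq · i = 2.461 × 0.0062 = 0.01526 m/d (same in every zone)
Zone A: v = q/n = 0.01526/0.34 = 0.04488 m/d → t_A = 329/0.04488 = 7330 d
Zone B: v = q/n = 0.01526/0.31 = 0.04923 m/d → t_B = 214/0.04923 = 4347 d
Total t = 7330 + 4347 = 11680 d
   = 11680 / 365 = 32.0 yr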